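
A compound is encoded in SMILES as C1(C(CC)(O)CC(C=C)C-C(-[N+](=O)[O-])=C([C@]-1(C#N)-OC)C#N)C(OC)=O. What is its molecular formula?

Heavy atoms from the SMILES: 17 C, 3 N, 6 O.
Implicit hydrogens by atom environment:
  7 × C: no H
  4 × C: 2 H each → 8
  4 × O: no H
  3 × C: 3 H each → 9
  3 × C: 1 H each → 3
  2 × N: no H
  1 × N (charge +1): no H
  1 × O: 1 H
  1 × O (charge -1): no H
  Total hydrogens = 21.
Molecular formula: C17H21N3O6

C17H21N3O6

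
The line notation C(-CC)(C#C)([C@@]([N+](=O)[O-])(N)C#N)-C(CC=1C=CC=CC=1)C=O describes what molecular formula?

Heavy atoms from the SMILES: 16 C, 3 N, 3 O.
Implicit hydrogens by atom environment:
  5 × C (aromatic): 1 H each → 5
  4 × C: no H
  3 × C: 1 H each → 3
  2 × C: 2 H each → 4
  2 × O: no H
  1 × C: 3 H
  1 × C (aromatic): no H
  1 × N: 2 H
  1 × N: no H
  1 × N (charge +1): no H
  1 × O (charge -1): no H
  Total hydrogens = 17.
Molecular formula: C16H17N3O3

C16H17N3O3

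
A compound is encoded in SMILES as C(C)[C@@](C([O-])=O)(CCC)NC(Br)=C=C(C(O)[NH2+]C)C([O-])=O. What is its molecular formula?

C13H20BrN2O5-

Heavy atoms from the SMILES: 1 Br, 13 C, 2 N, 5 O.
Implicit hydrogens by atom environment:
  6 × C: no H
  3 × C: 3 H each → 9
  3 × C: 2 H each → 6
  2 × O: no H
  2 × O (charge -1): no H
  1 × Br: no H
  1 × C: 1 H
  1 × N (charge +1): 2 H
  1 × N: 1 H
  1 × O: 1 H
  Total hydrogens = 20.
Net charge -1.
Molecular formula: C13H20BrN2O5-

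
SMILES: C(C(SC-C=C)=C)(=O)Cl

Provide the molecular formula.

Heavy atoms from the SMILES: 6 C, 1 Cl, 1 O, 1 S.
Implicit hydrogens by atom environment:
  3 × C: 2 H each → 6
  2 × C: no H
  1 × C: 1 H
  1 × Cl: no H
  1 × O: no H
  1 × S: no H
  Total hydrogens = 7.
Molecular formula: C6H7ClOS

C6H7ClOS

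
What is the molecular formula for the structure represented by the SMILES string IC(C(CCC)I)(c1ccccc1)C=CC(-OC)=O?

Heavy atoms from the SMILES: 15 C, 2 I, 2 O.
Implicit hydrogens by atom environment:
  5 × C (aromatic): 1 H each → 5
  3 × C: 1 H each → 3
  2 × C: 3 H each → 6
  2 × C: 2 H each → 4
  2 × C: no H
  2 × I: no H
  2 × O: no H
  1 × C (aromatic): no H
  Total hydrogens = 18.
Molecular formula: C15H18I2O2

C15H18I2O2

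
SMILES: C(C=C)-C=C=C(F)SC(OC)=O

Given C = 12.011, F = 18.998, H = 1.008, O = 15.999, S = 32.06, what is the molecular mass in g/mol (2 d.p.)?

Molecular formula: C8H9FO2S.
M = 8×12.011 + 1×18.998 + 9×1.008 + 2×15.999 + 1×32.06 = 188.22 g/mol.

188.22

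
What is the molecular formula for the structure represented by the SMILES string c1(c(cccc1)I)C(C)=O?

C8H7IO

Heavy atoms from the SMILES: 8 C, 1 I, 1 O.
Implicit hydrogens by atom environment:
  4 × C (aromatic): 1 H each → 4
  2 × C (aromatic): no H
  1 × C: 3 H
  1 × C: no H
  1 × I: no H
  1 × O: no H
  Total hydrogens = 7.
Molecular formula: C8H7IO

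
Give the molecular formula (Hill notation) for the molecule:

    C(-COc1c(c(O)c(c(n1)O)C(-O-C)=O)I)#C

C10H8INO5

Heavy atoms from the SMILES: 10 C, 1 I, 1 N, 5 O.
Implicit hydrogens by atom environment:
  5 × C (aromatic): no H
  3 × O: no H
  2 × C: no H
  2 × O: 1 H each → 2
  1 × C: 3 H
  1 × C: 2 H
  1 × C: 1 H
  1 × I: no H
  1 × N (aromatic): no H
  Total hydrogens = 8.
Molecular formula: C10H8INO5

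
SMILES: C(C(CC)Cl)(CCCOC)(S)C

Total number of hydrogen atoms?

Hydrogens are implicit in SMILES; fill each atom to its normal valence:
  4 × C: 2 H each → 8
  3 × C: 3 H each → 9
  1 × C: 1 H
  1 × C: no H
  1 × Cl: no H
  1 × O: no H
  1 × S: 1 H
  Total hydrogens = 19.

19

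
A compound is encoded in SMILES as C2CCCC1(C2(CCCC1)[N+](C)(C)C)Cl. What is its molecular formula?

Heavy atoms from the SMILES: 13 C, 1 Cl, 1 N.
Implicit hydrogens by atom environment:
  8 × C: 2 H each → 16
  3 × C: 3 H each → 9
  2 × C: no H
  1 × Cl: no H
  1 × N (charge +1): no H
  Total hydrogens = 25.
Net charge +1.
Molecular formula: C13H25ClN+

C13H25ClN+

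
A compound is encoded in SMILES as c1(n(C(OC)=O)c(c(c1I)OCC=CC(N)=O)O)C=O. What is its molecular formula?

Heavy atoms from the SMILES: 11 C, 1 I, 2 N, 6 O.
Implicit hydrogens by atom environment:
  5 × O: no H
  4 × C (aromatic): no H
  3 × C: 1 H each → 3
  2 × C: no H
  1 × C: 3 H
  1 × C: 2 H
  1 × I: no H
  1 × N: 2 H
  1 × N (aromatic): no H
  1 × O: 1 H
  Total hydrogens = 11.
Molecular formula: C11H11IN2O6

C11H11IN2O6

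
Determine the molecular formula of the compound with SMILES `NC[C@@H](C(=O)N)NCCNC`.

C6H16N4O

Heavy atoms from the SMILES: 6 C, 4 N, 1 O.
Implicit hydrogens by atom environment:
  3 × C: 2 H each → 6
  2 × N: 2 H each → 4
  2 × N: 1 H each → 2
  1 × C: 3 H
  1 × C: 1 H
  1 × C: no H
  1 × O: no H
  Total hydrogens = 16.
Molecular formula: C6H16N4O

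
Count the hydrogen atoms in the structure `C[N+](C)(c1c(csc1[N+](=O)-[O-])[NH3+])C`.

13

Hydrogens are implicit in SMILES; fill each atom to its normal valence:
  3 × C: 3 H each → 9
  3 × C (aromatic): no H
  2 × N (charge +1): no H
  1 × C (aromatic): 1 H
  1 × N (charge +1): 3 H
  1 × O: no H
  1 × O (charge -1): no H
  1 × S (aromatic): no H
  Total hydrogens = 13.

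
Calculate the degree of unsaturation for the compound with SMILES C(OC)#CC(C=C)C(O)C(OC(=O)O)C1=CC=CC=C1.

Molecular formula from the SMILES: C15H16O5.
DoU = (2C + 2 + N − H − X)/2 = (2·15 + 2 + 0 − 16 − 0)/2 = 16/2 = 8.
(Structurally: 1 ring(s) + 7 π bond(s) = 8.)

8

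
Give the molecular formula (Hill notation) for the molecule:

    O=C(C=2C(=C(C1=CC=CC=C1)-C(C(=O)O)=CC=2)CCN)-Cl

Heavy atoms from the SMILES: 16 C, 1 Cl, 1 N, 3 O.
Implicit hydrogens by atom environment:
  7 × C (aromatic): 1 H each → 7
  5 × C (aromatic): no H
  2 × C: 2 H each → 4
  2 × C: no H
  2 × O: no H
  1 × Cl: no H
  1 × N: 2 H
  1 × O: 1 H
  Total hydrogens = 14.
Molecular formula: C16H14ClNO3

C16H14ClNO3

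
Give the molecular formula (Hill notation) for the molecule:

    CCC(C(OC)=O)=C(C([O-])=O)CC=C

C10H13O4-

Heavy atoms from the SMILES: 10 C, 4 O.
Implicit hydrogens by atom environment:
  4 × C: no H
  3 × C: 2 H each → 6
  3 × O: no H
  2 × C: 3 H each → 6
  1 × C: 1 H
  1 × O (charge -1): no H
  Total hydrogens = 13.
Net charge -1.
Molecular formula: C10H13O4-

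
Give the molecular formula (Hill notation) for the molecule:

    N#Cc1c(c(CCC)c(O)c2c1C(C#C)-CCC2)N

C16H18N2O

Heavy atoms from the SMILES: 16 C, 2 N, 1 O.
Implicit hydrogens by atom environment:
  6 × C (aromatic): no H
  5 × C: 2 H each → 10
  2 × C: 1 H each → 2
  2 × C: no H
  1 × C: 3 H
  1 × N: 2 H
  1 × N: no H
  1 × O: 1 H
  Total hydrogens = 18.
Molecular formula: C16H18N2O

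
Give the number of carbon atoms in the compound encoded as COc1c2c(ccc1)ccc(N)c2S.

The symbol for carbon appears 11 times in the SMILES. Lowercase c denotes aromatic carbon and counts toward C.

11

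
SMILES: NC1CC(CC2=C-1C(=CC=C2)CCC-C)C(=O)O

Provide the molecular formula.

C15H21NO2

Heavy atoms from the SMILES: 15 C, 1 N, 2 O.
Implicit hydrogens by atom environment:
  5 × C: 2 H each → 10
  3 × C (aromatic): 1 H each → 3
  3 × C (aromatic): no H
  2 × C: 1 H each → 2
  1 × C: 3 H
  1 × C: no H
  1 × N: 2 H
  1 × O: 1 H
  1 × O: no H
  Total hydrogens = 21.
Molecular formula: C15H21NO2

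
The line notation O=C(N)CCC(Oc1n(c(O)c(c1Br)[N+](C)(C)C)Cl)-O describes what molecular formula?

C11H18BrClN3O4+

Heavy atoms from the SMILES: 1 Br, 11 C, 1 Cl, 3 N, 4 O.
Implicit hydrogens by atom environment:
  4 × C (aromatic): no H
  3 × C: 3 H each → 9
  2 × C: 2 H each → 4
  2 × O: 1 H each → 2
  2 × O: no H
  1 × Br: no H
  1 × C: 1 H
  1 × C: no H
  1 × Cl: no H
  1 × N: 2 H
  1 × N (aromatic): no H
  1 × N (charge +1): no H
  Total hydrogens = 18.
Net charge +1.
Molecular formula: C11H18BrClN3O4+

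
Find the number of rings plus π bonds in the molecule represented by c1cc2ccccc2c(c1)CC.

7

Molecular formula from the SMILES: C12H12.
DoU = (2C + 2 + N − H − X)/2 = (2·12 + 2 + 0 − 12 − 0)/2 = 14/2 = 7.
(Structurally: 2 ring(s) + 5 π bond(s) = 7.)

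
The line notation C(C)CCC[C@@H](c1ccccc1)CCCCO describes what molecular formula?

C16H26O

Heavy atoms from the SMILES: 16 C, 1 O.
Implicit hydrogens by atom environment:
  8 × C: 2 H each → 16
  5 × C (aromatic): 1 H each → 5
  1 × C: 3 H
  1 × C: 1 H
  1 × C (aromatic): no H
  1 × O: 1 H
  Total hydrogens = 26.
Molecular formula: C16H26O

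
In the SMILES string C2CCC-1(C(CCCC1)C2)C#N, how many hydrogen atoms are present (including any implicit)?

Hydrogens are implicit in SMILES; fill each atom to its normal valence:
  8 × C: 2 H each → 16
  2 × C: no H
  1 × C: 1 H
  1 × N: no H
  Total hydrogens = 17.

17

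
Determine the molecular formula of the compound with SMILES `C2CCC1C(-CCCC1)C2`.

C10H18

Heavy atoms from the SMILES: 10 C.
Implicit hydrogens by atom environment:
  8 × C: 2 H each → 16
  2 × C: 1 H each → 2
  Total hydrogens = 18.
Molecular formula: C10H18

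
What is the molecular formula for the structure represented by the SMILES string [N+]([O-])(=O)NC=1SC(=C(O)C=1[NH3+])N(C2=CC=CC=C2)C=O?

C11H11N4O4S+

Heavy atoms from the SMILES: 11 C, 4 N, 4 O, 1 S.
Implicit hydrogens by atom environment:
  5 × C (aromatic): 1 H each → 5
  5 × C (aromatic): no H
  2 × O: no H
  1 × C: 1 H
  1 × N (charge +1): 3 H
  1 × N: 1 H
  1 × N: no H
  1 × N (charge +1): no H
  1 × O: 1 H
  1 × O (charge -1): no H
  1 × S (aromatic): no H
  Total hydrogens = 11.
Net charge +1.
Molecular formula: C11H11N4O4S+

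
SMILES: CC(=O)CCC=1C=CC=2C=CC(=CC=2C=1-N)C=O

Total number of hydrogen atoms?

15

Hydrogens are implicit in SMILES; fill each atom to its normal valence:
  5 × C (aromatic): 1 H each → 5
  5 × C (aromatic): no H
  2 × C: 2 H each → 4
  2 × O: no H
  1 × C: 3 H
  1 × C: 1 H
  1 × C: no H
  1 × N: 2 H
  Total hydrogens = 15.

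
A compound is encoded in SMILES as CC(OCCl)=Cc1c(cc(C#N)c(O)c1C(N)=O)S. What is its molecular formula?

Heavy atoms from the SMILES: 12 C, 1 Cl, 2 N, 3 O, 1 S.
Implicit hydrogens by atom environment:
  5 × C (aromatic): no H
  3 × C: no H
  2 × O: no H
  1 × C: 3 H
  1 × C: 2 H
  1 × C (aromatic): 1 H
  1 × C: 1 H
  1 × Cl: no H
  1 × N: 2 H
  1 × N: no H
  1 × O: 1 H
  1 × S: 1 H
  Total hydrogens = 11.
Molecular formula: C12H11ClN2O3S

C12H11ClN2O3S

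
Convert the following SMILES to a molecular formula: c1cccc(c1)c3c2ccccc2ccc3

Heavy atoms from the SMILES: 16 C.
Implicit hydrogens by atom environment:
  12 × C (aromatic): 1 H each → 12
  4 × C (aromatic): no H
  Total hydrogens = 12.
Molecular formula: C16H12

C16H12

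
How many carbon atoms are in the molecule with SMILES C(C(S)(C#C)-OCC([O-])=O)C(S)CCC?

The symbol for carbon appears 10 times in the SMILES.

10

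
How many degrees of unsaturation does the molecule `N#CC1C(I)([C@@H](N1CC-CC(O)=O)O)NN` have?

4

Molecular formula from the SMILES: C8H13IN4O3.
DoU = (2C + 2 + N − H − X)/2 = (2·8 + 2 + 4 − 13 − 1)/2 = 8/2 = 4.
(Structurally: 1 ring(s) + 3 π bond(s) = 4.)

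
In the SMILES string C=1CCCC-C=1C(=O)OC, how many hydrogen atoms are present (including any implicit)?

Hydrogens are implicit in SMILES; fill each atom to its normal valence:
  4 × C: 2 H each → 8
  2 × C: no H
  2 × O: no H
  1 × C: 3 H
  1 × C: 1 H
  Total hydrogens = 12.

12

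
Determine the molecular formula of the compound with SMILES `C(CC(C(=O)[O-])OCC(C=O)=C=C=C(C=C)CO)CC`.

Heavy atoms from the SMILES: 15 C, 5 O.
Implicit hydrogens by atom environment:
  6 × C: 2 H each → 12
  5 × C: no H
  3 × C: 1 H each → 3
  3 × O: no H
  1 × C: 3 H
  1 × O: 1 H
  1 × O (charge -1): no H
  Total hydrogens = 19.
Net charge -1.
Molecular formula: C15H19O5-

C15H19O5-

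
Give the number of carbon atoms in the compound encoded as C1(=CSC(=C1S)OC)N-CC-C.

The symbol for carbon appears 8 times in the SMILES.

8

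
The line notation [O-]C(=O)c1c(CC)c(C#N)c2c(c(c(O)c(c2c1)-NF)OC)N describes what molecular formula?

Heavy atoms from the SMILES: 15 C, 1 F, 3 N, 4 O.
Implicit hydrogens by atom environment:
  9 × C (aromatic): no H
  2 × C: 3 H each → 6
  2 × C: no H
  2 × O: no H
  1 × C: 2 H
  1 × C (aromatic): 1 H
  1 × F: no H
  1 × N: 2 H
  1 × N: 1 H
  1 × N: no H
  1 × O: 1 H
  1 × O (charge -1): no H
  Total hydrogens = 13.
Net charge -1.
Molecular formula: C15H13FN3O4-

C15H13FN3O4-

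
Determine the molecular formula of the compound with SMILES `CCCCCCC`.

C7H16

Heavy atoms from the SMILES: 7 C.
Implicit hydrogens by atom environment:
  5 × C: 2 H each → 10
  2 × C: 3 H each → 6
  Total hydrogens = 16.
Molecular formula: C7H16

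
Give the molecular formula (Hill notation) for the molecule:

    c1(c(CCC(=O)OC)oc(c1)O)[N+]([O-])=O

Heavy atoms from the SMILES: 8 C, 1 N, 6 O.
Implicit hydrogens by atom environment:
  3 × C (aromatic): no H
  3 × O: no H
  2 × C: 2 H each → 4
  1 × C: 3 H
  1 × C (aromatic): 1 H
  1 × C: no H
  1 × N (charge +1): no H
  1 × O: 1 H
  1 × O (aromatic): no H
  1 × O (charge -1): no H
  Total hydrogens = 9.
Molecular formula: C8H9NO6

C8H9NO6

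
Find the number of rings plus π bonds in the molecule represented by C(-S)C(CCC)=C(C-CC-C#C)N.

Molecular formula from the SMILES: C11H19NS.
DoU = (2C + 2 + N − H − X)/2 = (2·11 + 2 + 1 − 19 − 0)/2 = 6/2 = 3.
(Structurally: 0 ring(s) + 3 π bond(s) = 3.)

3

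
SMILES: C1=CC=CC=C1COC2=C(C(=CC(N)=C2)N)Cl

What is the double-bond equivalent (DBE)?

8

Molecular formula from the SMILES: C13H13ClN2O.
DoU = (2C + 2 + N − H − X)/2 = (2·13 + 2 + 2 − 13 − 1)/2 = 16/2 = 8.
(Structurally: 2 ring(s) + 6 π bond(s) = 8.)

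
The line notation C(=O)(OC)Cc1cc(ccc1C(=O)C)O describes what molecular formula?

Heavy atoms from the SMILES: 11 C, 4 O.
Implicit hydrogens by atom environment:
  3 × C (aromatic): 1 H each → 3
  3 × C (aromatic): no H
  3 × O: no H
  2 × C: 3 H each → 6
  2 × C: no H
  1 × C: 2 H
  1 × O: 1 H
  Total hydrogens = 12.
Molecular formula: C11H12O4

C11H12O4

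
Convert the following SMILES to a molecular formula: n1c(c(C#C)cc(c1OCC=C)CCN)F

C12H13FN2O

Heavy atoms from the SMILES: 12 C, 1 F, 2 N, 1 O.
Implicit hydrogens by atom environment:
  4 × C: 2 H each → 8
  4 × C (aromatic): no H
  2 × C: 1 H each → 2
  1 × C (aromatic): 1 H
  1 × C: no H
  1 × F: no H
  1 × N: 2 H
  1 × N (aromatic): no H
  1 × O: no H
  Total hydrogens = 13.
Molecular formula: C12H13FN2O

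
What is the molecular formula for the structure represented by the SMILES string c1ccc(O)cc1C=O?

Heavy atoms from the SMILES: 7 C, 2 O.
Implicit hydrogens by atom environment:
  4 × C (aromatic): 1 H each → 4
  2 × C (aromatic): no H
  1 × C: 1 H
  1 × O: 1 H
  1 × O: no H
  Total hydrogens = 6.
Molecular formula: C7H6O2

C7H6O2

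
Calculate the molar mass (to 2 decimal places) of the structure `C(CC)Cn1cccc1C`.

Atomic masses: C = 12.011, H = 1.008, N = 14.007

137.23

Molecular formula: C9H15N.
M = 9×12.011 + 15×1.008 + 1×14.007 = 137.23 g/mol.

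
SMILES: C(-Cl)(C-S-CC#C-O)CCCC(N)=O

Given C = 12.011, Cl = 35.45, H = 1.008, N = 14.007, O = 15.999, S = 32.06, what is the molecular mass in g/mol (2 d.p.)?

Molecular formula: C9H14ClNO2S.
M = 9×12.011 + 1×35.45 + 14×1.008 + 1×14.007 + 2×15.999 + 1×32.06 = 235.73 g/mol.

235.73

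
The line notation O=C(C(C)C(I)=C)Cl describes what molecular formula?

C5H6ClIO

Heavy atoms from the SMILES: 5 C, 1 Cl, 1 I, 1 O.
Implicit hydrogens by atom environment:
  2 × C: no H
  1 × C: 3 H
  1 × C: 2 H
  1 × C: 1 H
  1 × Cl: no H
  1 × I: no H
  1 × O: no H
  Total hydrogens = 6.
Molecular formula: C5H6ClIO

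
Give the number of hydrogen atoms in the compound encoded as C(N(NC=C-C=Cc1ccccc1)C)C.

Hydrogens are implicit in SMILES; fill each atom to its normal valence:
  5 × C (aromatic): 1 H each → 5
  4 × C: 1 H each → 4
  2 × C: 3 H each → 6
  1 × C: 2 H
  1 × C (aromatic): no H
  1 × N: 1 H
  1 × N: no H
  Total hydrogens = 18.

18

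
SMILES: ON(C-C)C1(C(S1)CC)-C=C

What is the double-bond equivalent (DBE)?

Molecular formula from the SMILES: C8H15NOS.
DoU = (2C + 2 + N − H − X)/2 = (2·8 + 2 + 1 − 15 − 0)/2 = 4/2 = 2.
(Structurally: 1 ring(s) + 1 π bond(s) = 2.)

2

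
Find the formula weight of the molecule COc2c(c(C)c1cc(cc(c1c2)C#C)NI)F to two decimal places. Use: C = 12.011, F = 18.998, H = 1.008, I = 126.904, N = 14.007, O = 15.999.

Molecular formula: C14H11FINO.
M = 14×12.011 + 1×18.998 + 11×1.008 + 1×126.904 + 1×14.007 + 1×15.999 = 355.15 g/mol.

355.15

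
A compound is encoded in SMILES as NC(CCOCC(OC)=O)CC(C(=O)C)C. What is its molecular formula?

C11H21NO4

Heavy atoms from the SMILES: 11 C, 1 N, 4 O.
Implicit hydrogens by atom environment:
  4 × C: 2 H each → 8
  4 × O: no H
  3 × C: 3 H each → 9
  2 × C: 1 H each → 2
  2 × C: no H
  1 × N: 2 H
  Total hydrogens = 21.
Molecular formula: C11H21NO4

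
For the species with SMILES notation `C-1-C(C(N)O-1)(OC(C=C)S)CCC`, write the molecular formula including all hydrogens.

Heavy atoms from the SMILES: 9 C, 1 N, 2 O, 1 S.
Implicit hydrogens by atom environment:
  4 × C: 2 H each → 8
  3 × C: 1 H each → 3
  2 × O: no H
  1 × C: 3 H
  1 × C: no H
  1 × N: 2 H
  1 × S: 1 H
  Total hydrogens = 17.
Molecular formula: C9H17NO2S

C9H17NO2S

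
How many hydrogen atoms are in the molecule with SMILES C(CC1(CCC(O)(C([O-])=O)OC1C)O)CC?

Hydrogens are implicit in SMILES; fill each atom to its normal valence:
  5 × C: 2 H each → 10
  3 × C: no H
  2 × C: 3 H each → 6
  2 × O: 1 H each → 2
  2 × O: no H
  1 × C: 1 H
  1 × O (charge -1): no H
  Total hydrogens = 19.

19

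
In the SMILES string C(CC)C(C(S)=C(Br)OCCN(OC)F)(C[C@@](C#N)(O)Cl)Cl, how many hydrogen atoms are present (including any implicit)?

18

Hydrogens are implicit in SMILES; fill each atom to its normal valence:
  5 × C: 2 H each → 10
  5 × C: no H
  2 × C: 3 H each → 6
  2 × Cl: no H
  2 × N: no H
  2 × O: no H
  1 × Br: no H
  1 × F: no H
  1 × O: 1 H
  1 × S: 1 H
  Total hydrogens = 18.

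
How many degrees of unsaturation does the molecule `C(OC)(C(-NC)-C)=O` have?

1

Molecular formula from the SMILES: C5H11NO2.
DoU = (2C + 2 + N − H − X)/2 = (2·5 + 2 + 1 − 11 − 0)/2 = 2/2 = 1.
(Structurally: 0 ring(s) + 1 π bond(s) = 1.)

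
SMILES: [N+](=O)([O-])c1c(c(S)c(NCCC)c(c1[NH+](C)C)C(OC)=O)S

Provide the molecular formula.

C13H20N3O4S2+

Heavy atoms from the SMILES: 13 C, 3 N, 4 O, 2 S.
Implicit hydrogens by atom environment:
  6 × C (aromatic): no H
  4 × C: 3 H each → 12
  3 × O: no H
  2 × C: 2 H each → 4
  2 × S: 1 H each → 2
  1 × C: no H
  1 × N: 1 H
  1 × N (charge +1): 1 H
  1 × N (charge +1): no H
  1 × O (charge -1): no H
  Total hydrogens = 20.
Net charge +1.
Molecular formula: C13H20N3O4S2+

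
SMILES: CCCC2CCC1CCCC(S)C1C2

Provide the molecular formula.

C13H24S

Heavy atoms from the SMILES: 13 C, 1 S.
Implicit hydrogens by atom environment:
  8 × C: 2 H each → 16
  4 × C: 1 H each → 4
  1 × C: 3 H
  1 × S: 1 H
  Total hydrogens = 24.
Molecular formula: C13H24S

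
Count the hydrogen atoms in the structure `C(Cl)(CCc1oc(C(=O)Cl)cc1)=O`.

6

Hydrogens are implicit in SMILES; fill each atom to its normal valence:
  2 × C: 2 H each → 4
  2 × C (aromatic): 1 H each → 2
  2 × C (aromatic): no H
  2 × C: no H
  2 × Cl: no H
  2 × O: no H
  1 × O (aromatic): no H
  Total hydrogens = 6.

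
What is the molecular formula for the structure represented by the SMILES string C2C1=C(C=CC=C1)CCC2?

Heavy atoms from the SMILES: 10 C.
Implicit hydrogens by atom environment:
  4 × C: 2 H each → 8
  4 × C (aromatic): 1 H each → 4
  2 × C (aromatic): no H
  Total hydrogens = 12.
Molecular formula: C10H12

C10H12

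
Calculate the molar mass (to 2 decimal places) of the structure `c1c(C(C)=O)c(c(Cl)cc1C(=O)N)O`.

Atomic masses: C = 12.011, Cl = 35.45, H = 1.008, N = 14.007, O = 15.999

Molecular formula: C9H8ClNO3.
M = 9×12.011 + 1×35.45 + 8×1.008 + 1×14.007 + 3×15.999 = 213.62 g/mol.

213.62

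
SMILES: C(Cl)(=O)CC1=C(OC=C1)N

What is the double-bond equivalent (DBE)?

Molecular formula from the SMILES: C6H6ClNO2.
DoU = (2C + 2 + N − H − X)/2 = (2·6 + 2 + 1 − 6 − 1)/2 = 8/2 = 4.
(Structurally: 1 ring(s) + 3 π bond(s) = 4.)

4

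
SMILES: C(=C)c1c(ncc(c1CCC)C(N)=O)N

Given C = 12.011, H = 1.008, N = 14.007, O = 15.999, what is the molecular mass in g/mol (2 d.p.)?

Molecular formula: C11H15N3O.
M = 11×12.011 + 15×1.008 + 3×14.007 + 1×15.999 = 205.26 g/mol.

205.26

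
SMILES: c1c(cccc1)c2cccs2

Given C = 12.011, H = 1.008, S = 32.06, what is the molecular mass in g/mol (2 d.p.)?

160.23

Molecular formula: C10H8S.
M = 10×12.011 + 8×1.008 + 1×32.06 = 160.23 g/mol.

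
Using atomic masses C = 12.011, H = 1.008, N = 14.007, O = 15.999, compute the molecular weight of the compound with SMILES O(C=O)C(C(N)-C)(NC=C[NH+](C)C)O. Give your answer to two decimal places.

Molecular formula: C8H18N3O3+.
M = 8×12.011 + 18×1.008 + 3×14.007 + 3×15.999 = 204.25 g/mol.

204.25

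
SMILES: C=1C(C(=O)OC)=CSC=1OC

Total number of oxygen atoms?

3

The symbol for oxygen appears 3 times in the SMILES.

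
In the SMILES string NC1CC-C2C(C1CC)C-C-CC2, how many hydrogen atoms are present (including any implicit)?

Hydrogens are implicit in SMILES; fill each atom to its normal valence:
  7 × C: 2 H each → 14
  4 × C: 1 H each → 4
  1 × C: 3 H
  1 × N: 2 H
  Total hydrogens = 23.

23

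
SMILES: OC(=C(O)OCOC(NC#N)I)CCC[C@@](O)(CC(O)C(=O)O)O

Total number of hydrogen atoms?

Hydrogens are implicit in SMILES; fill each atom to its normal valence:
  6 × O: 1 H each → 6
  5 × C: 2 H each → 10
  5 × C: no H
  3 × O: no H
  2 × C: 1 H each → 2
  1 × I: no H
  1 × N: 1 H
  1 × N: no H
  Total hydrogens = 19.

19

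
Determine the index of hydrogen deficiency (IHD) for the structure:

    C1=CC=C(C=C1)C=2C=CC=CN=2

8

Molecular formula from the SMILES: C11H9N.
DoU = (2C + 2 + N − H − X)/2 = (2·11 + 2 + 1 − 9 − 0)/2 = 16/2 = 8.
(Structurally: 2 ring(s) + 6 π bond(s) = 8.)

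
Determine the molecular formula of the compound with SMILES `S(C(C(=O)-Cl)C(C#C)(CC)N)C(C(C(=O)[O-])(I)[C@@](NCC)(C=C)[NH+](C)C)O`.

Heavy atoms from the SMILES: 17 C, 1 Cl, 1 I, 3 N, 4 O, 1 S.
Implicit hydrogens by atom environment:
  6 × C: no H
  4 × C: 3 H each → 12
  4 × C: 1 H each → 4
  3 × C: 2 H each → 6
  2 × O: no H
  1 × Cl: no H
  1 × I: no H
  1 × N: 2 H
  1 × N (charge +1): 1 H
  1 × N: 1 H
  1 × O: 1 H
  1 × O (charge -1): no H
  1 × S: no H
  Total hydrogens = 27.
Molecular formula: C17H27ClIN3O4S

C17H27ClIN3O4S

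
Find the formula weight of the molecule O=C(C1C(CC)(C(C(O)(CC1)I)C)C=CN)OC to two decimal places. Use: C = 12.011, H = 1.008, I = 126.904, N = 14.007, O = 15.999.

367.23

Molecular formula: C13H22INO3.
M = 13×12.011 + 22×1.008 + 1×126.904 + 1×14.007 + 3×15.999 = 367.23 g/mol.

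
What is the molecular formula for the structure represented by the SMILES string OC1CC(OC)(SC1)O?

C5H10O3S

Heavy atoms from the SMILES: 5 C, 3 O, 1 S.
Implicit hydrogens by atom environment:
  2 × C: 2 H each → 4
  2 × O: 1 H each → 2
  1 × C: 3 H
  1 × C: 1 H
  1 × C: no H
  1 × O: no H
  1 × S: no H
  Total hydrogens = 10.
Molecular formula: C5H10O3S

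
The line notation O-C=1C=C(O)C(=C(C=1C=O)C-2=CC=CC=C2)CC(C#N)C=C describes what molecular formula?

Heavy atoms from the SMILES: 18 C, 1 N, 3 O.
Implicit hydrogens by atom environment:
  6 × C (aromatic): 1 H each → 6
  6 × C (aromatic): no H
  3 × C: 1 H each → 3
  2 × C: 2 H each → 4
  2 × O: 1 H each → 2
  1 × C: no H
  1 × N: no H
  1 × O: no H
  Total hydrogens = 15.
Molecular formula: C18H15NO3

C18H15NO3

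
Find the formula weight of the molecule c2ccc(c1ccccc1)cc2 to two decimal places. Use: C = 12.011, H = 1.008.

154.21

Molecular formula: C12H10.
M = 12×12.011 + 10×1.008 = 154.21 g/mol.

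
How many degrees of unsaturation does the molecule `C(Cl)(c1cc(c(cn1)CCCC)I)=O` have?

5

Molecular formula from the SMILES: C10H11ClINO.
DoU = (2C + 2 + N − H − X)/2 = (2·10 + 2 + 1 − 11 − 2)/2 = 10/2 = 5.
(Structurally: 1 ring(s) + 4 π bond(s) = 5.)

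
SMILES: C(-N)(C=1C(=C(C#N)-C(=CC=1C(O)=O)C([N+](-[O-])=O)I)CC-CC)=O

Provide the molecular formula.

C14H14IN3O5

Heavy atoms from the SMILES: 14 C, 1 I, 3 N, 5 O.
Implicit hydrogens by atom environment:
  5 × C (aromatic): no H
  3 × C: 2 H each → 6
  3 × C: no H
  3 × O: no H
  1 × C: 3 H
  1 × C (aromatic): 1 H
  1 × C: 1 H
  1 × I: no H
  1 × N: 2 H
  1 × N: no H
  1 × N (charge +1): no H
  1 × O: 1 H
  1 × O (charge -1): no H
  Total hydrogens = 14.
Molecular formula: C14H14IN3O5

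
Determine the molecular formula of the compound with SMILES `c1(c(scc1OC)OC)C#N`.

Heavy atoms from the SMILES: 7 C, 1 N, 2 O, 1 S.
Implicit hydrogens by atom environment:
  3 × C (aromatic): no H
  2 × C: 3 H each → 6
  2 × O: no H
  1 × C (aromatic): 1 H
  1 × C: no H
  1 × N: no H
  1 × S (aromatic): no H
  Total hydrogens = 7.
Molecular formula: C7H7NO2S

C7H7NO2S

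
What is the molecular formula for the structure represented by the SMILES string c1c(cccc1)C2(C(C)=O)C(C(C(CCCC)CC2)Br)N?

Heavy atoms from the SMILES: 1 Br, 18 C, 1 N, 1 O.
Implicit hydrogens by atom environment:
  5 × C: 2 H each → 10
  5 × C (aromatic): 1 H each → 5
  3 × C: 1 H each → 3
  2 × C: 3 H each → 6
  2 × C: no H
  1 × Br: no H
  1 × C (aromatic): no H
  1 × N: 2 H
  1 × O: no H
  Total hydrogens = 26.
Molecular formula: C18H26BrNO

C18H26BrNO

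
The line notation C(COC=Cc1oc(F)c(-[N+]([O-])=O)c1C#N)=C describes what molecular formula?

Heavy atoms from the SMILES: 10 C, 1 F, 2 N, 4 O.
Implicit hydrogens by atom environment:
  4 × C (aromatic): no H
  3 × C: 1 H each → 3
  2 × C: 2 H each → 4
  2 × O: no H
  1 × C: no H
  1 × F: no H
  1 × N (charge +1): no H
  1 × N: no H
  1 × O (aromatic): no H
  1 × O (charge -1): no H
  Total hydrogens = 7.
Molecular formula: C10H7FN2O4

C10H7FN2O4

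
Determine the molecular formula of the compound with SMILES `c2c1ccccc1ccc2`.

C10H8

Heavy atoms from the SMILES: 10 C.
Implicit hydrogens by atom environment:
  8 × C (aromatic): 1 H each → 8
  2 × C (aromatic): no H
  Total hydrogens = 8.
Molecular formula: C10H8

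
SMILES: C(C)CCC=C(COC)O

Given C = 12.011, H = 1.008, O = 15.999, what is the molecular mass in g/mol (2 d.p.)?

Molecular formula: C8H16O2.
M = 8×12.011 + 16×1.008 + 2×15.999 = 144.21 g/mol.

144.21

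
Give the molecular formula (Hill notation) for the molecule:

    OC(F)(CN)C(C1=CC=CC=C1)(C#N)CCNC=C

C14H18FN3O

Heavy atoms from the SMILES: 14 C, 1 F, 3 N, 1 O.
Implicit hydrogens by atom environment:
  5 × C (aromatic): 1 H each → 5
  4 × C: 2 H each → 8
  3 × C: no H
  1 × C: 1 H
  1 × C (aromatic): no H
  1 × F: no H
  1 × N: 2 H
  1 × N: 1 H
  1 × N: no H
  1 × O: 1 H
  Total hydrogens = 18.
Molecular formula: C14H18FN3O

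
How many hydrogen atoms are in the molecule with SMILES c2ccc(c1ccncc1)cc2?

Hydrogens are implicit in SMILES; fill each atom to its normal valence:
  9 × C (aromatic): 1 H each → 9
  2 × C (aromatic): no H
  1 × N (aromatic): no H
  Total hydrogens = 9.

9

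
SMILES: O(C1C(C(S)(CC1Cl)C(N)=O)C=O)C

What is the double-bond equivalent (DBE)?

Molecular formula from the SMILES: C8H12ClNO3S.
DoU = (2C + 2 + N − H − X)/2 = (2·8 + 2 + 1 − 12 − 1)/2 = 6/2 = 3.
(Structurally: 1 ring(s) + 2 π bond(s) = 3.)

3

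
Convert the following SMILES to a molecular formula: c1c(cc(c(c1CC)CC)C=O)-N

C11H15NO

Heavy atoms from the SMILES: 11 C, 1 N, 1 O.
Implicit hydrogens by atom environment:
  4 × C (aromatic): no H
  2 × C: 3 H each → 6
  2 × C: 2 H each → 4
  2 × C (aromatic): 1 H each → 2
  1 × C: 1 H
  1 × N: 2 H
  1 × O: no H
  Total hydrogens = 15.
Molecular formula: C11H15NO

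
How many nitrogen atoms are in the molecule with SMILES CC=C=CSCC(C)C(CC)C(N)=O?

The symbol for nitrogen appears 1 time in the SMILES.

1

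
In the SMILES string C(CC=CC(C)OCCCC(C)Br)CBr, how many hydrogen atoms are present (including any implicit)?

22

Hydrogens are implicit in SMILES; fill each atom to its normal valence:
  6 × C: 2 H each → 12
  4 × C: 1 H each → 4
  2 × Br: no H
  2 × C: 3 H each → 6
  1 × O: no H
  Total hydrogens = 22.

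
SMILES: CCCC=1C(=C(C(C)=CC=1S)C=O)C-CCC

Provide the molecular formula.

C15H22OS

Heavy atoms from the SMILES: 15 C, 1 O, 1 S.
Implicit hydrogens by atom environment:
  5 × C: 2 H each → 10
  5 × C (aromatic): no H
  3 × C: 3 H each → 9
  1 × C (aromatic): 1 H
  1 × C: 1 H
  1 × O: no H
  1 × S: 1 H
  Total hydrogens = 22.
Molecular formula: C15H22OS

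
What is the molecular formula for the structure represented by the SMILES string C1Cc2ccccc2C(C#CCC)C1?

Heavy atoms from the SMILES: 14 C.
Implicit hydrogens by atom environment:
  4 × C: 2 H each → 8
  4 × C (aromatic): 1 H each → 4
  2 × C (aromatic): no H
  2 × C: no H
  1 × C: 3 H
  1 × C: 1 H
  Total hydrogens = 16.
Molecular formula: C14H16

C14H16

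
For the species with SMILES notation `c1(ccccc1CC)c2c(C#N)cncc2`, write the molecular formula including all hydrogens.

C14H12N2

Heavy atoms from the SMILES: 14 C, 2 N.
Implicit hydrogens by atom environment:
  7 × C (aromatic): 1 H each → 7
  4 × C (aromatic): no H
  1 × C: 3 H
  1 × C: 2 H
  1 × C: no H
  1 × N (aromatic): no H
  1 × N: no H
  Total hydrogens = 12.
Molecular formula: C14H12N2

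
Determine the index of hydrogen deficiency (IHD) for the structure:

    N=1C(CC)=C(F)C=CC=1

4

Molecular formula from the SMILES: C7H8FN.
DoU = (2C + 2 + N − H − X)/2 = (2·7 + 2 + 1 − 8 − 1)/2 = 8/2 = 4.
(Structurally: 1 ring(s) + 3 π bond(s) = 4.)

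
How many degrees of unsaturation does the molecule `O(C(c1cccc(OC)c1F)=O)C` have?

Molecular formula from the SMILES: C9H9FO3.
DoU = (2C + 2 + N − H − X)/2 = (2·9 + 2 + 0 − 9 − 1)/2 = 10/2 = 5.
(Structurally: 1 ring(s) + 4 π bond(s) = 5.)

5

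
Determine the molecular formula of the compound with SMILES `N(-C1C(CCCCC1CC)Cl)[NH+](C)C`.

Heavy atoms from the SMILES: 11 C, 1 Cl, 2 N.
Implicit hydrogens by atom environment:
  5 × C: 2 H each → 10
  3 × C: 3 H each → 9
  3 × C: 1 H each → 3
  1 × Cl: no H
  1 × N: 1 H
  1 × N (charge +1): 1 H
  Total hydrogens = 24.
Net charge +1.
Molecular formula: C11H24ClN2+

C11H24ClN2+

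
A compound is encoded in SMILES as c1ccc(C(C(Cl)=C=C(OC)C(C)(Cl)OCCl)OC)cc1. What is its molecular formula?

Heavy atoms from the SMILES: 15 C, 3 Cl, 3 O.
Implicit hydrogens by atom environment:
  5 × C (aromatic): 1 H each → 5
  4 × C: no H
  3 × C: 3 H each → 9
  3 × Cl: no H
  3 × O: no H
  1 × C: 2 H
  1 × C: 1 H
  1 × C (aromatic): no H
  Total hydrogens = 17.
Molecular formula: C15H17Cl3O3

C15H17Cl3O3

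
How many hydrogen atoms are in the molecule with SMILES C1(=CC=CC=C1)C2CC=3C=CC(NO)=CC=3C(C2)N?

Hydrogens are implicit in SMILES; fill each atom to its normal valence:
  8 × C (aromatic): 1 H each → 8
  4 × C (aromatic): no H
  2 × C: 2 H each → 4
  2 × C: 1 H each → 2
  1 × N: 2 H
  1 × N: 1 H
  1 × O: 1 H
  Total hydrogens = 18.

18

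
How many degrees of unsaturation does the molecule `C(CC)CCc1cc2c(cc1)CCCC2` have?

5

Molecular formula from the SMILES: C15H22.
DoU = (2C + 2 + N − H − X)/2 = (2·15 + 2 + 0 − 22 − 0)/2 = 10/2 = 5.
(Structurally: 2 ring(s) + 3 π bond(s) = 5.)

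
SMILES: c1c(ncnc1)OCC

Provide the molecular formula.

Heavy atoms from the SMILES: 6 C, 2 N, 1 O.
Implicit hydrogens by atom environment:
  3 × C (aromatic): 1 H each → 3
  2 × N (aromatic): no H
  1 × C: 3 H
  1 × C: 2 H
  1 × C (aromatic): no H
  1 × O: no H
  Total hydrogens = 8.
Molecular formula: C6H8N2O

C6H8N2O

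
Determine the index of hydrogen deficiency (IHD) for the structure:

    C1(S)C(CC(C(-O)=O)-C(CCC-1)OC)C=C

Molecular formula from the SMILES: C12H20O3S.
DoU = (2C + 2 + N − H − X)/2 = (2·12 + 2 + 0 − 20 − 0)/2 = 6/2 = 3.
(Structurally: 1 ring(s) + 2 π bond(s) = 3.)

3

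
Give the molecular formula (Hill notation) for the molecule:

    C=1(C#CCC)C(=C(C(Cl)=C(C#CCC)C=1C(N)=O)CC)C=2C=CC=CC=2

Heavy atoms from the SMILES: 23 C, 1 Cl, 1 N, 1 O.
Implicit hydrogens by atom environment:
  7 × C (aromatic): no H
  5 × C (aromatic): 1 H each → 5
  5 × C: no H
  3 × C: 3 H each → 9
  3 × C: 2 H each → 6
  1 × Cl: no H
  1 × N: 2 H
  1 × O: no H
  Total hydrogens = 22.
Molecular formula: C23H22ClNO

C23H22ClNO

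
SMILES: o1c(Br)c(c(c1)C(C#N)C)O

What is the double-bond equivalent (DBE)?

5

Molecular formula from the SMILES: C7H6BrNO2.
DoU = (2C + 2 + N − H − X)/2 = (2·7 + 2 + 1 − 6 − 1)/2 = 10/2 = 5.
(Structurally: 1 ring(s) + 4 π bond(s) = 5.)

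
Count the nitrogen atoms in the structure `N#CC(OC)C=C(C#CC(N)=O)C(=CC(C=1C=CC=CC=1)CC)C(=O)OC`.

The symbol for nitrogen appears 2 times in the SMILES.

2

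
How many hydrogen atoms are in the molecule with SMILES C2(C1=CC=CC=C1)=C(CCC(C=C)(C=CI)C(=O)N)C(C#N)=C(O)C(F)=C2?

Hydrogens are implicit in SMILES; fill each atom to its normal valence:
  6 × C (aromatic): 1 H each → 6
  6 × C (aromatic): no H
  3 × C: 2 H each → 6
  3 × C: 1 H each → 3
  3 × C: no H
  1 × F: no H
  1 × I: no H
  1 × N: 2 H
  1 × N: no H
  1 × O: 1 H
  1 × O: no H
  Total hydrogens = 18.

18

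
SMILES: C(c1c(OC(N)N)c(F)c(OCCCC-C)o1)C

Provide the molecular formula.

Heavy atoms from the SMILES: 12 C, 1 F, 2 N, 3 O.
Implicit hydrogens by atom environment:
  5 × C: 2 H each → 10
  4 × C (aromatic): no H
  2 × C: 3 H each → 6
  2 × N: 2 H each → 4
  2 × O: no H
  1 × C: 1 H
  1 × F: no H
  1 × O (aromatic): no H
  Total hydrogens = 21.
Molecular formula: C12H21FN2O3

C12H21FN2O3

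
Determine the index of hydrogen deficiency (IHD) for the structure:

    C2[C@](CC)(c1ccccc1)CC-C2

Molecular formula from the SMILES: C13H18.
DoU = (2C + 2 + N − H − X)/2 = (2·13 + 2 + 0 − 18 − 0)/2 = 10/2 = 5.
(Structurally: 2 ring(s) + 3 π bond(s) = 5.)

5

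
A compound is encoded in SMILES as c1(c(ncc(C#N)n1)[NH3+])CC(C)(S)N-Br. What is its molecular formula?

Heavy atoms from the SMILES: 1 Br, 8 C, 5 N, 1 S.
Implicit hydrogens by atom environment:
  3 × C (aromatic): no H
  2 × C: no H
  2 × N (aromatic): no H
  1 × Br: no H
  1 × C: 3 H
  1 × C: 2 H
  1 × C (aromatic): 1 H
  1 × N (charge +1): 3 H
  1 × N: 1 H
  1 × N: no H
  1 × S: 1 H
  Total hydrogens = 11.
Net charge +1.
Molecular formula: C8H11BrN5S+

C8H11BrN5S+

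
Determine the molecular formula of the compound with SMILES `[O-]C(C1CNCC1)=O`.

C5H8NO2-

Heavy atoms from the SMILES: 5 C, 1 N, 2 O.
Implicit hydrogens by atom environment:
  3 × C: 2 H each → 6
  1 × C: 1 H
  1 × C: no H
  1 × N: 1 H
  1 × O: no H
  1 × O (charge -1): no H
  Total hydrogens = 8.
Net charge -1.
Molecular formula: C5H8NO2-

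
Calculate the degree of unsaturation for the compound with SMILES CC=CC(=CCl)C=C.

3

Molecular formula from the SMILES: C7H9Cl.
DoU = (2C + 2 + N − H − X)/2 = (2·7 + 2 + 0 − 9 − 1)/2 = 6/2 = 3.
(Structurally: 0 ring(s) + 3 π bond(s) = 3.)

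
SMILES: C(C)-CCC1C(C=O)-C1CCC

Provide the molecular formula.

C11H20O

Heavy atoms from the SMILES: 11 C, 1 O.
Implicit hydrogens by atom environment:
  5 × C: 2 H each → 10
  4 × C: 1 H each → 4
  2 × C: 3 H each → 6
  1 × O: no H
  Total hydrogens = 20.
Molecular formula: C11H20O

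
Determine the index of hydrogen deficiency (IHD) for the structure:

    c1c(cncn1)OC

4

Molecular formula from the SMILES: C5H6N2O.
DoU = (2C + 2 + N − H − X)/2 = (2·5 + 2 + 2 − 6 − 0)/2 = 8/2 = 4.
(Structurally: 1 ring(s) + 3 π bond(s) = 4.)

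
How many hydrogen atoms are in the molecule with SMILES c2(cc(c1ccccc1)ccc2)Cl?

9

Hydrogens are implicit in SMILES; fill each atom to its normal valence:
  9 × C (aromatic): 1 H each → 9
  3 × C (aromatic): no H
  1 × Cl: no H
  Total hydrogens = 9.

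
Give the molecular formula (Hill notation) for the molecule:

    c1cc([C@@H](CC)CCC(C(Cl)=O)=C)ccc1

C14H17ClO

Heavy atoms from the SMILES: 14 C, 1 Cl, 1 O.
Implicit hydrogens by atom environment:
  5 × C (aromatic): 1 H each → 5
  4 × C: 2 H each → 8
  2 × C: no H
  1 × C: 3 H
  1 × C: 1 H
  1 × C (aromatic): no H
  1 × Cl: no H
  1 × O: no H
  Total hydrogens = 17.
Molecular formula: C14H17ClO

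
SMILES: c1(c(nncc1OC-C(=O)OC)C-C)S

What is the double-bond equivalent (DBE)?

5

Molecular formula from the SMILES: C9H12N2O3S.
DoU = (2C + 2 + N − H − X)/2 = (2·9 + 2 + 2 − 12 − 0)/2 = 10/2 = 5.
(Structurally: 1 ring(s) + 4 π bond(s) = 5.)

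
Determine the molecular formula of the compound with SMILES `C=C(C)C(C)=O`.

C5H8O

Heavy atoms from the SMILES: 5 C, 1 O.
Implicit hydrogens by atom environment:
  2 × C: 3 H each → 6
  2 × C: no H
  1 × C: 2 H
  1 × O: no H
  Total hydrogens = 8.
Molecular formula: C5H8O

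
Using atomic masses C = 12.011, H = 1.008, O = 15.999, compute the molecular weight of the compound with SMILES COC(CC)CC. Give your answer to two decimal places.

102.18

Molecular formula: C6H14O.
M = 6×12.011 + 14×1.008 + 1×15.999 = 102.18 g/mol.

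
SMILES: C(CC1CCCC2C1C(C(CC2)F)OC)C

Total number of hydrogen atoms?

Hydrogens are implicit in SMILES; fill each atom to its normal valence:
  7 × C: 2 H each → 14
  5 × C: 1 H each → 5
  2 × C: 3 H each → 6
  1 × F: no H
  1 × O: no H
  Total hydrogens = 25.

25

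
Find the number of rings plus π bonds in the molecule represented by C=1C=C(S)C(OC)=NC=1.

Molecular formula from the SMILES: C6H7NOS.
DoU = (2C + 2 + N − H − X)/2 = (2·6 + 2 + 1 − 7 − 0)/2 = 8/2 = 4.
(Structurally: 1 ring(s) + 3 π bond(s) = 4.)

4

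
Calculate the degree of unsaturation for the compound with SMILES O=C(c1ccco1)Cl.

4

Molecular formula from the SMILES: C5H3ClO2.
DoU = (2C + 2 + N − H − X)/2 = (2·5 + 2 + 0 − 3 − 1)/2 = 8/2 = 4.
(Structurally: 1 ring(s) + 3 π bond(s) = 4.)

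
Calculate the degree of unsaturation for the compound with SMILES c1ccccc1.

4

Molecular formula from the SMILES: C6H6.
DoU = (2C + 2 + N − H − X)/2 = (2·6 + 2 + 0 − 6 − 0)/2 = 8/2 = 4.
(Structurally: 1 ring(s) + 3 π bond(s) = 4.)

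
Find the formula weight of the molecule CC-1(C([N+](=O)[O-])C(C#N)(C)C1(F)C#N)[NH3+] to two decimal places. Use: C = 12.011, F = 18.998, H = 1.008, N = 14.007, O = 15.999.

Molecular formula: C8H10FN4O2+.
M = 8×12.011 + 1×18.998 + 10×1.008 + 4×14.007 + 2×15.999 = 213.19 g/mol.

213.19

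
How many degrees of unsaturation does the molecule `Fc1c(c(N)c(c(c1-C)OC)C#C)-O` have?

6

Molecular formula from the SMILES: C10H10FNO2.
DoU = (2C + 2 + N − H − X)/2 = (2·10 + 2 + 1 − 10 − 1)/2 = 12/2 = 6.
(Structurally: 1 ring(s) + 5 π bond(s) = 6.)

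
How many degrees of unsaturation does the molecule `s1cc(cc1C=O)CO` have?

4

Molecular formula from the SMILES: C6H6O2S.
DoU = (2C + 2 + N − H − X)/2 = (2·6 + 2 + 0 − 6 − 0)/2 = 8/2 = 4.
(Structurally: 1 ring(s) + 3 π bond(s) = 4.)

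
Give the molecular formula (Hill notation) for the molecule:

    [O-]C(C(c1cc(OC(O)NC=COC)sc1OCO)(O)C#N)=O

C12H13N2O8S-

Heavy atoms from the SMILES: 12 C, 2 N, 8 O, 1 S.
Implicit hydrogens by atom environment:
  4 × O: no H
  3 × C: 1 H each → 3
  3 × C (aromatic): no H
  3 × C: no H
  3 × O: 1 H each → 3
  1 × C: 3 H
  1 × C: 2 H
  1 × C (aromatic): 1 H
  1 × N: 1 H
  1 × N: no H
  1 × O (charge -1): no H
  1 × S (aromatic): no H
  Total hydrogens = 13.
Net charge -1.
Molecular formula: C12H13N2O8S-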